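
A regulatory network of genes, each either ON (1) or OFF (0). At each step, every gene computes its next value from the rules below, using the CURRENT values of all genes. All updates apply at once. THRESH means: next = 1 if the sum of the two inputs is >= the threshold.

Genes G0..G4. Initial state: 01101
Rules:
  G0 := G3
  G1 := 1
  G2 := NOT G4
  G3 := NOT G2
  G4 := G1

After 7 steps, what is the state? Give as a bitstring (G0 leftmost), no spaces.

Step 1: G0=G3=0 G1=1(const) G2=NOT G4=NOT 1=0 G3=NOT G2=NOT 1=0 G4=G1=1 -> 01001
Step 2: G0=G3=0 G1=1(const) G2=NOT G4=NOT 1=0 G3=NOT G2=NOT 0=1 G4=G1=1 -> 01011
Step 3: G0=G3=1 G1=1(const) G2=NOT G4=NOT 1=0 G3=NOT G2=NOT 0=1 G4=G1=1 -> 11011
Step 4: G0=G3=1 G1=1(const) G2=NOT G4=NOT 1=0 G3=NOT G2=NOT 0=1 G4=G1=1 -> 11011
Step 5: G0=G3=1 G1=1(const) G2=NOT G4=NOT 1=0 G3=NOT G2=NOT 0=1 G4=G1=1 -> 11011
Step 6: G0=G3=1 G1=1(const) G2=NOT G4=NOT 1=0 G3=NOT G2=NOT 0=1 G4=G1=1 -> 11011
Step 7: G0=G3=1 G1=1(const) G2=NOT G4=NOT 1=0 G3=NOT G2=NOT 0=1 G4=G1=1 -> 11011

11011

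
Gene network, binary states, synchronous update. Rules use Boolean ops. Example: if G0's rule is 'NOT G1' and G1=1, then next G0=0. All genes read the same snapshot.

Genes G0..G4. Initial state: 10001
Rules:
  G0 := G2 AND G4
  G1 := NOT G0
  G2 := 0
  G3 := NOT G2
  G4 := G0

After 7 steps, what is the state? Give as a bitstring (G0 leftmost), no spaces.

Step 1: G0=G2&G4=0&1=0 G1=NOT G0=NOT 1=0 G2=0(const) G3=NOT G2=NOT 0=1 G4=G0=1 -> 00011
Step 2: G0=G2&G4=0&1=0 G1=NOT G0=NOT 0=1 G2=0(const) G3=NOT G2=NOT 0=1 G4=G0=0 -> 01010
Step 3: G0=G2&G4=0&0=0 G1=NOT G0=NOT 0=1 G2=0(const) G3=NOT G2=NOT 0=1 G4=G0=0 -> 01010
Step 4: G0=G2&G4=0&0=0 G1=NOT G0=NOT 0=1 G2=0(const) G3=NOT G2=NOT 0=1 G4=G0=0 -> 01010
Step 5: G0=G2&G4=0&0=0 G1=NOT G0=NOT 0=1 G2=0(const) G3=NOT G2=NOT 0=1 G4=G0=0 -> 01010
Step 6: G0=G2&G4=0&0=0 G1=NOT G0=NOT 0=1 G2=0(const) G3=NOT G2=NOT 0=1 G4=G0=0 -> 01010
Step 7: G0=G2&G4=0&0=0 G1=NOT G0=NOT 0=1 G2=0(const) G3=NOT G2=NOT 0=1 G4=G0=0 -> 01010

01010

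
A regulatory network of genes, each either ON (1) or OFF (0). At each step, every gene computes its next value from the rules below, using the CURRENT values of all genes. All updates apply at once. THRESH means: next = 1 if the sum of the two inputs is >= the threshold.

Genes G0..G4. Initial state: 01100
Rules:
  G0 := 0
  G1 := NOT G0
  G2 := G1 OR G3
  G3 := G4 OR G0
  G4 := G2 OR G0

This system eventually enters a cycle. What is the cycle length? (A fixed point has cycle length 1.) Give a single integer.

Step 0: 01100
Step 1: G0=0(const) G1=NOT G0=NOT 0=1 G2=G1|G3=1|0=1 G3=G4|G0=0|0=0 G4=G2|G0=1|0=1 -> 01101
Step 2: G0=0(const) G1=NOT G0=NOT 0=1 G2=G1|G3=1|0=1 G3=G4|G0=1|0=1 G4=G2|G0=1|0=1 -> 01111
Step 3: G0=0(const) G1=NOT G0=NOT 0=1 G2=G1|G3=1|1=1 G3=G4|G0=1|0=1 G4=G2|G0=1|0=1 -> 01111
State from step 3 equals state from step 2 -> cycle length 1

Answer: 1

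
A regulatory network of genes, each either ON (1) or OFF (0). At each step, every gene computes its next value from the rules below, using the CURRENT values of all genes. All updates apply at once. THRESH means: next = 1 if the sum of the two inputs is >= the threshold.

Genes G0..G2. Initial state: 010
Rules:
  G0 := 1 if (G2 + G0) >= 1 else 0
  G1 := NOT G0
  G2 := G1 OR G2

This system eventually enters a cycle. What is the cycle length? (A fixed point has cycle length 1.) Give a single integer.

Answer: 1

Derivation:
Step 0: 010
Step 1: G0=(0+0>=1)=0 G1=NOT G0=NOT 0=1 G2=G1|G2=1|0=1 -> 011
Step 2: G0=(1+0>=1)=1 G1=NOT G0=NOT 0=1 G2=G1|G2=1|1=1 -> 111
Step 3: G0=(1+1>=1)=1 G1=NOT G0=NOT 1=0 G2=G1|G2=1|1=1 -> 101
Step 4: G0=(1+1>=1)=1 G1=NOT G0=NOT 1=0 G2=G1|G2=0|1=1 -> 101
State from step 4 equals state from step 3 -> cycle length 1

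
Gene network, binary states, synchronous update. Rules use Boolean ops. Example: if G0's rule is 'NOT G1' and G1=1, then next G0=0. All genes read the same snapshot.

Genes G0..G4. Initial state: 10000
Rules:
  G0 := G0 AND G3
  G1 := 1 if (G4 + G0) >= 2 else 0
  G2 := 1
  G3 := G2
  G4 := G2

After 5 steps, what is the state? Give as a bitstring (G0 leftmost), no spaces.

Step 1: G0=G0&G3=1&0=0 G1=(0+1>=2)=0 G2=1(const) G3=G2=0 G4=G2=0 -> 00100
Step 2: G0=G0&G3=0&0=0 G1=(0+0>=2)=0 G2=1(const) G3=G2=1 G4=G2=1 -> 00111
Step 3: G0=G0&G3=0&1=0 G1=(1+0>=2)=0 G2=1(const) G3=G2=1 G4=G2=1 -> 00111
Step 4: G0=G0&G3=0&1=0 G1=(1+0>=2)=0 G2=1(const) G3=G2=1 G4=G2=1 -> 00111
Step 5: G0=G0&G3=0&1=0 G1=(1+0>=2)=0 G2=1(const) G3=G2=1 G4=G2=1 -> 00111

00111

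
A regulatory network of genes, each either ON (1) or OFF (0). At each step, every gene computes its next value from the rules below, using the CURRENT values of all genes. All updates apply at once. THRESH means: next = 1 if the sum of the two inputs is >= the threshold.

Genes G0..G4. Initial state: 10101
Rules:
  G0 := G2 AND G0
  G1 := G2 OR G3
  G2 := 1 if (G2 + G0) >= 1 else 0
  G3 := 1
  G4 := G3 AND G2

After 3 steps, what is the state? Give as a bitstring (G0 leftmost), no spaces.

Step 1: G0=G2&G0=1&1=1 G1=G2|G3=1|0=1 G2=(1+1>=1)=1 G3=1(const) G4=G3&G2=0&1=0 -> 11110
Step 2: G0=G2&G0=1&1=1 G1=G2|G3=1|1=1 G2=(1+1>=1)=1 G3=1(const) G4=G3&G2=1&1=1 -> 11111
Step 3: G0=G2&G0=1&1=1 G1=G2|G3=1|1=1 G2=(1+1>=1)=1 G3=1(const) G4=G3&G2=1&1=1 -> 11111

11111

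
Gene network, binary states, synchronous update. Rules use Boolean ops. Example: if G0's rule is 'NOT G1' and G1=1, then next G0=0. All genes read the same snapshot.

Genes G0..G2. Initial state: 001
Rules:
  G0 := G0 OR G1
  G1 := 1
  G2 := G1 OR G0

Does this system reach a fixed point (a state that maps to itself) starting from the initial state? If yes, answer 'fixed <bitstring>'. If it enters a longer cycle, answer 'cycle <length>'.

Step 0: 001
Step 1: G0=G0|G1=0|0=0 G1=1(const) G2=G1|G0=0|0=0 -> 010
Step 2: G0=G0|G1=0|1=1 G1=1(const) G2=G1|G0=1|0=1 -> 111
Step 3: G0=G0|G1=1|1=1 G1=1(const) G2=G1|G0=1|1=1 -> 111
Fixed point reached at step 2: 111

Answer: fixed 111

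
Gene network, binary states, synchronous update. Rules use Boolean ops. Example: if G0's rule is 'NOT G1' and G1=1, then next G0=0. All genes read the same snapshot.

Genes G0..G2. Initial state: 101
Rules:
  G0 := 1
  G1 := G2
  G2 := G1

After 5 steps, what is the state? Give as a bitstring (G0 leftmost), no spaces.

Step 1: G0=1(const) G1=G2=1 G2=G1=0 -> 110
Step 2: G0=1(const) G1=G2=0 G2=G1=1 -> 101
Step 3: G0=1(const) G1=G2=1 G2=G1=0 -> 110
Step 4: G0=1(const) G1=G2=0 G2=G1=1 -> 101
Step 5: G0=1(const) G1=G2=1 G2=G1=0 -> 110

110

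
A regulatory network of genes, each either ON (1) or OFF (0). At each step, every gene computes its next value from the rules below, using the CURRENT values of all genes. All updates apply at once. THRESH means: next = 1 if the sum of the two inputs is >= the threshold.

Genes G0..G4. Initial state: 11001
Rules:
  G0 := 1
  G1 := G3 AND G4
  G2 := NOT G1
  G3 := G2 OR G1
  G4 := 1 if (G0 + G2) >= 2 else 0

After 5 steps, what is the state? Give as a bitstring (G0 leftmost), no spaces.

Step 1: G0=1(const) G1=G3&G4=0&1=0 G2=NOT G1=NOT 1=0 G3=G2|G1=0|1=1 G4=(1+0>=2)=0 -> 10010
Step 2: G0=1(const) G1=G3&G4=1&0=0 G2=NOT G1=NOT 0=1 G3=G2|G1=0|0=0 G4=(1+0>=2)=0 -> 10100
Step 3: G0=1(const) G1=G3&G4=0&0=0 G2=NOT G1=NOT 0=1 G3=G2|G1=1|0=1 G4=(1+1>=2)=1 -> 10111
Step 4: G0=1(const) G1=G3&G4=1&1=1 G2=NOT G1=NOT 0=1 G3=G2|G1=1|0=1 G4=(1+1>=2)=1 -> 11111
Step 5: G0=1(const) G1=G3&G4=1&1=1 G2=NOT G1=NOT 1=0 G3=G2|G1=1|1=1 G4=(1+1>=2)=1 -> 11011

11011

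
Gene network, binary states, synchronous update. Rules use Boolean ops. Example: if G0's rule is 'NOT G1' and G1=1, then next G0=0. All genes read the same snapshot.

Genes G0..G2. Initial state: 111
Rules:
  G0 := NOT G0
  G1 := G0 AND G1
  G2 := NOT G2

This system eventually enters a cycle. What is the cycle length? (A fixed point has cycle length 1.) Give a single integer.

Step 0: 111
Step 1: G0=NOT G0=NOT 1=0 G1=G0&G1=1&1=1 G2=NOT G2=NOT 1=0 -> 010
Step 2: G0=NOT G0=NOT 0=1 G1=G0&G1=0&1=0 G2=NOT G2=NOT 0=1 -> 101
Step 3: G0=NOT G0=NOT 1=0 G1=G0&G1=1&0=0 G2=NOT G2=NOT 1=0 -> 000
Step 4: G0=NOT G0=NOT 0=1 G1=G0&G1=0&0=0 G2=NOT G2=NOT 0=1 -> 101
State from step 4 equals state from step 2 -> cycle length 2

Answer: 2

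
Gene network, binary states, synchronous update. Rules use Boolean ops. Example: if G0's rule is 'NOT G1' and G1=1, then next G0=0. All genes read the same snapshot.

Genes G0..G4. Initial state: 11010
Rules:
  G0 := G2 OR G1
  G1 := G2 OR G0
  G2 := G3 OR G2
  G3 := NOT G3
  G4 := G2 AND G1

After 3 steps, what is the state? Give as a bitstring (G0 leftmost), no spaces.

Step 1: G0=G2|G1=0|1=1 G1=G2|G0=0|1=1 G2=G3|G2=1|0=1 G3=NOT G3=NOT 1=0 G4=G2&G1=0&1=0 -> 11100
Step 2: G0=G2|G1=1|1=1 G1=G2|G0=1|1=1 G2=G3|G2=0|1=1 G3=NOT G3=NOT 0=1 G4=G2&G1=1&1=1 -> 11111
Step 3: G0=G2|G1=1|1=1 G1=G2|G0=1|1=1 G2=G3|G2=1|1=1 G3=NOT G3=NOT 1=0 G4=G2&G1=1&1=1 -> 11101

11101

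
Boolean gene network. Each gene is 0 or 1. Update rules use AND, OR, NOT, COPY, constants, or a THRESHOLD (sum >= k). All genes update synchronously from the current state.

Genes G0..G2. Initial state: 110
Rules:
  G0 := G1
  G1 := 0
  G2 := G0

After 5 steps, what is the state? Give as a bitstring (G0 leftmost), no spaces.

Step 1: G0=G1=1 G1=0(const) G2=G0=1 -> 101
Step 2: G0=G1=0 G1=0(const) G2=G0=1 -> 001
Step 3: G0=G1=0 G1=0(const) G2=G0=0 -> 000
Step 4: G0=G1=0 G1=0(const) G2=G0=0 -> 000
Step 5: G0=G1=0 G1=0(const) G2=G0=0 -> 000

000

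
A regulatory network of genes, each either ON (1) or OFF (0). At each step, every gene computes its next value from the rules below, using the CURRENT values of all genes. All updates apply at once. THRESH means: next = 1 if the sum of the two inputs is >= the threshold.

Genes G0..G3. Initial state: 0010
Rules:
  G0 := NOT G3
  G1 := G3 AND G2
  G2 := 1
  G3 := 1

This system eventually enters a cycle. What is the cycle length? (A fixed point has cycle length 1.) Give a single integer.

Answer: 1

Derivation:
Step 0: 0010
Step 1: G0=NOT G3=NOT 0=1 G1=G3&G2=0&1=0 G2=1(const) G3=1(const) -> 1011
Step 2: G0=NOT G3=NOT 1=0 G1=G3&G2=1&1=1 G2=1(const) G3=1(const) -> 0111
Step 3: G0=NOT G3=NOT 1=0 G1=G3&G2=1&1=1 G2=1(const) G3=1(const) -> 0111
State from step 3 equals state from step 2 -> cycle length 1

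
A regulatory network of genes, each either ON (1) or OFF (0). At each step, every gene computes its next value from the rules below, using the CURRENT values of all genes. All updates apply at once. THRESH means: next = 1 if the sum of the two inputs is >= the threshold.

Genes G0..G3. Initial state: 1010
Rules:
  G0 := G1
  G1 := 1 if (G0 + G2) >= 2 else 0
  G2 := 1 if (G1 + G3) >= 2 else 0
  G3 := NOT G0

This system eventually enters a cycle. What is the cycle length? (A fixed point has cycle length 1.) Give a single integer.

Step 0: 1010
Step 1: G0=G1=0 G1=(1+1>=2)=1 G2=(0+0>=2)=0 G3=NOT G0=NOT 1=0 -> 0100
Step 2: G0=G1=1 G1=(0+0>=2)=0 G2=(1+0>=2)=0 G3=NOT G0=NOT 0=1 -> 1001
Step 3: G0=G1=0 G1=(1+0>=2)=0 G2=(0+1>=2)=0 G3=NOT G0=NOT 1=0 -> 0000
Step 4: G0=G1=0 G1=(0+0>=2)=0 G2=(0+0>=2)=0 G3=NOT G0=NOT 0=1 -> 0001
Step 5: G0=G1=0 G1=(0+0>=2)=0 G2=(0+1>=2)=0 G3=NOT G0=NOT 0=1 -> 0001
State from step 5 equals state from step 4 -> cycle length 1

Answer: 1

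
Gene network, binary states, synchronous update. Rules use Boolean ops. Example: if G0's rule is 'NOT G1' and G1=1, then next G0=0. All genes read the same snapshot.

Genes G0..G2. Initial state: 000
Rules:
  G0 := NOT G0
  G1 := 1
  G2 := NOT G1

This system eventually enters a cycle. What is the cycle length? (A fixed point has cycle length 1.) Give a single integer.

Answer: 2

Derivation:
Step 0: 000
Step 1: G0=NOT G0=NOT 0=1 G1=1(const) G2=NOT G1=NOT 0=1 -> 111
Step 2: G0=NOT G0=NOT 1=0 G1=1(const) G2=NOT G1=NOT 1=0 -> 010
Step 3: G0=NOT G0=NOT 0=1 G1=1(const) G2=NOT G1=NOT 1=0 -> 110
Step 4: G0=NOT G0=NOT 1=0 G1=1(const) G2=NOT G1=NOT 1=0 -> 010
State from step 4 equals state from step 2 -> cycle length 2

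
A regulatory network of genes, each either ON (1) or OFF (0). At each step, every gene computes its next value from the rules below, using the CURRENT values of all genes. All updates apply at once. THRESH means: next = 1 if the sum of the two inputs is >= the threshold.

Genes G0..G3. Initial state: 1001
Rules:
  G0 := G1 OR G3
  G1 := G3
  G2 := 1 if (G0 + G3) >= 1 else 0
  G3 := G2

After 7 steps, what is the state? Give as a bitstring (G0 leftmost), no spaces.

Step 1: G0=G1|G3=0|1=1 G1=G3=1 G2=(1+1>=1)=1 G3=G2=0 -> 1110
Step 2: G0=G1|G3=1|0=1 G1=G3=0 G2=(1+0>=1)=1 G3=G2=1 -> 1011
Step 3: G0=G1|G3=0|1=1 G1=G3=1 G2=(1+1>=1)=1 G3=G2=1 -> 1111
Step 4: G0=G1|G3=1|1=1 G1=G3=1 G2=(1+1>=1)=1 G3=G2=1 -> 1111
Step 5: G0=G1|G3=1|1=1 G1=G3=1 G2=(1+1>=1)=1 G3=G2=1 -> 1111
Step 6: G0=G1|G3=1|1=1 G1=G3=1 G2=(1+1>=1)=1 G3=G2=1 -> 1111
Step 7: G0=G1|G3=1|1=1 G1=G3=1 G2=(1+1>=1)=1 G3=G2=1 -> 1111

1111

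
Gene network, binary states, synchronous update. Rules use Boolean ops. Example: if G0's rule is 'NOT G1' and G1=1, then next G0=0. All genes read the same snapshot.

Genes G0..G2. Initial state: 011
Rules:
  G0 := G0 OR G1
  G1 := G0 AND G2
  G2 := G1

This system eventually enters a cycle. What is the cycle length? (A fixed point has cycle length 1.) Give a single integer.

Step 0: 011
Step 1: G0=G0|G1=0|1=1 G1=G0&G2=0&1=0 G2=G1=1 -> 101
Step 2: G0=G0|G1=1|0=1 G1=G0&G2=1&1=1 G2=G1=0 -> 110
Step 3: G0=G0|G1=1|1=1 G1=G0&G2=1&0=0 G2=G1=1 -> 101
State from step 3 equals state from step 1 -> cycle length 2

Answer: 2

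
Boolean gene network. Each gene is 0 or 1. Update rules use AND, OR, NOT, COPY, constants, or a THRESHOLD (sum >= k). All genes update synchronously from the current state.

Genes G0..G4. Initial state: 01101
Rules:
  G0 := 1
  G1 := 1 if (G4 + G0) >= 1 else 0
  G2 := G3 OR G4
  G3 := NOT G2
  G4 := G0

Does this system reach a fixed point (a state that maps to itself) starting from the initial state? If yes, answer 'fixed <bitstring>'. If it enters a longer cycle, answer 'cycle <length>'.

Answer: fixed 11101

Derivation:
Step 0: 01101
Step 1: G0=1(const) G1=(1+0>=1)=1 G2=G3|G4=0|1=1 G3=NOT G2=NOT 1=0 G4=G0=0 -> 11100
Step 2: G0=1(const) G1=(0+1>=1)=1 G2=G3|G4=0|0=0 G3=NOT G2=NOT 1=0 G4=G0=1 -> 11001
Step 3: G0=1(const) G1=(1+1>=1)=1 G2=G3|G4=0|1=1 G3=NOT G2=NOT 0=1 G4=G0=1 -> 11111
Step 4: G0=1(const) G1=(1+1>=1)=1 G2=G3|G4=1|1=1 G3=NOT G2=NOT 1=0 G4=G0=1 -> 11101
Step 5: G0=1(const) G1=(1+1>=1)=1 G2=G3|G4=0|1=1 G3=NOT G2=NOT 1=0 G4=G0=1 -> 11101
Fixed point reached at step 4: 11101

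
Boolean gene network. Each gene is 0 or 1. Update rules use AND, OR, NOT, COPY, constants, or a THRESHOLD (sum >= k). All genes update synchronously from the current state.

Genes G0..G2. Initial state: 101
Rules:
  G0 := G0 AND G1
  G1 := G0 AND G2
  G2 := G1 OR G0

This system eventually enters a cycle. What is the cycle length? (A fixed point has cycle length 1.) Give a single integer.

Step 0: 101
Step 1: G0=G0&G1=1&0=0 G1=G0&G2=1&1=1 G2=G1|G0=0|1=1 -> 011
Step 2: G0=G0&G1=0&1=0 G1=G0&G2=0&1=0 G2=G1|G0=1|0=1 -> 001
Step 3: G0=G0&G1=0&0=0 G1=G0&G2=0&1=0 G2=G1|G0=0|0=0 -> 000
Step 4: G0=G0&G1=0&0=0 G1=G0&G2=0&0=0 G2=G1|G0=0|0=0 -> 000
State from step 4 equals state from step 3 -> cycle length 1

Answer: 1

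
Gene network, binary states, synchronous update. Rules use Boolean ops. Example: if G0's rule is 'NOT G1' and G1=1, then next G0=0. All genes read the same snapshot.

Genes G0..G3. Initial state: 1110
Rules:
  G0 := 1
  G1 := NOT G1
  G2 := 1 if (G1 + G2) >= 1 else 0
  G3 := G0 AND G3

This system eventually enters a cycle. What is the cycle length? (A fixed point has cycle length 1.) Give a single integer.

Answer: 2

Derivation:
Step 0: 1110
Step 1: G0=1(const) G1=NOT G1=NOT 1=0 G2=(1+1>=1)=1 G3=G0&G3=1&0=0 -> 1010
Step 2: G0=1(const) G1=NOT G1=NOT 0=1 G2=(0+1>=1)=1 G3=G0&G3=1&0=0 -> 1110
State from step 2 equals state from step 0 -> cycle length 2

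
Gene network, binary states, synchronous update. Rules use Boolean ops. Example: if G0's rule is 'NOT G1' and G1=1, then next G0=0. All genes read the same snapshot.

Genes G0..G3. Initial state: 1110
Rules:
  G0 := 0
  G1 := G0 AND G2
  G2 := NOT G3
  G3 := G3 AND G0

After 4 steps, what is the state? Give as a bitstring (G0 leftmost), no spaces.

Step 1: G0=0(const) G1=G0&G2=1&1=1 G2=NOT G3=NOT 0=1 G3=G3&G0=0&1=0 -> 0110
Step 2: G0=0(const) G1=G0&G2=0&1=0 G2=NOT G3=NOT 0=1 G3=G3&G0=0&0=0 -> 0010
Step 3: G0=0(const) G1=G0&G2=0&1=0 G2=NOT G3=NOT 0=1 G3=G3&G0=0&0=0 -> 0010
Step 4: G0=0(const) G1=G0&G2=0&1=0 G2=NOT G3=NOT 0=1 G3=G3&G0=0&0=0 -> 0010

0010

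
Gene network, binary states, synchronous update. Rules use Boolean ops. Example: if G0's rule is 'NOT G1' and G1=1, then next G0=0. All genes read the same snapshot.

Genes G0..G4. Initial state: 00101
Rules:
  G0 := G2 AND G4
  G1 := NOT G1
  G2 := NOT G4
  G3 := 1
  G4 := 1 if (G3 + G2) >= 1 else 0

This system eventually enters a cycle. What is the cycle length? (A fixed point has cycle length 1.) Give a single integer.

Step 0: 00101
Step 1: G0=G2&G4=1&1=1 G1=NOT G1=NOT 0=1 G2=NOT G4=NOT 1=0 G3=1(const) G4=(0+1>=1)=1 -> 11011
Step 2: G0=G2&G4=0&1=0 G1=NOT G1=NOT 1=0 G2=NOT G4=NOT 1=0 G3=1(const) G4=(1+0>=1)=1 -> 00011
Step 3: G0=G2&G4=0&1=0 G1=NOT G1=NOT 0=1 G2=NOT G4=NOT 1=0 G3=1(const) G4=(1+0>=1)=1 -> 01011
Step 4: G0=G2&G4=0&1=0 G1=NOT G1=NOT 1=0 G2=NOT G4=NOT 1=0 G3=1(const) G4=(1+0>=1)=1 -> 00011
State from step 4 equals state from step 2 -> cycle length 2

Answer: 2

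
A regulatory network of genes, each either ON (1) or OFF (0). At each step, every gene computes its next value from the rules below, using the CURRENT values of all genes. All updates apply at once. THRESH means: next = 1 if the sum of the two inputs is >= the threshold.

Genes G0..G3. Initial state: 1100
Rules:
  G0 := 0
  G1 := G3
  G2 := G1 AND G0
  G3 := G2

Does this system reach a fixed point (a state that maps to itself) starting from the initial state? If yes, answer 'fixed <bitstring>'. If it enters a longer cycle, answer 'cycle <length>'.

Step 0: 1100
Step 1: G0=0(const) G1=G3=0 G2=G1&G0=1&1=1 G3=G2=0 -> 0010
Step 2: G0=0(const) G1=G3=0 G2=G1&G0=0&0=0 G3=G2=1 -> 0001
Step 3: G0=0(const) G1=G3=1 G2=G1&G0=0&0=0 G3=G2=0 -> 0100
Step 4: G0=0(const) G1=G3=0 G2=G1&G0=1&0=0 G3=G2=0 -> 0000
Step 5: G0=0(const) G1=G3=0 G2=G1&G0=0&0=0 G3=G2=0 -> 0000
Fixed point reached at step 4: 0000

Answer: fixed 0000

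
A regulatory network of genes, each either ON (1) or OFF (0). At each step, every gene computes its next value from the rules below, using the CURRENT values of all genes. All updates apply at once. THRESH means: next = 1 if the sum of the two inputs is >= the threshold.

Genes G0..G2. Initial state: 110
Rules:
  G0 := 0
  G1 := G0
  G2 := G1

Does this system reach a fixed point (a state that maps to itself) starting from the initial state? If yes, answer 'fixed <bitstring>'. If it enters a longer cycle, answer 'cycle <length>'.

Step 0: 110
Step 1: G0=0(const) G1=G0=1 G2=G1=1 -> 011
Step 2: G0=0(const) G1=G0=0 G2=G1=1 -> 001
Step 3: G0=0(const) G1=G0=0 G2=G1=0 -> 000
Step 4: G0=0(const) G1=G0=0 G2=G1=0 -> 000
Fixed point reached at step 3: 000

Answer: fixed 000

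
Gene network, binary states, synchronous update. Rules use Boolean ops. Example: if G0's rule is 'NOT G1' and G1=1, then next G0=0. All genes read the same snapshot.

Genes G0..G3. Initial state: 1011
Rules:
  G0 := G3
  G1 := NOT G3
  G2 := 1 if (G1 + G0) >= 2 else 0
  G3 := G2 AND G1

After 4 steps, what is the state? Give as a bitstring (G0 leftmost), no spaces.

Step 1: G0=G3=1 G1=NOT G3=NOT 1=0 G2=(0+1>=2)=0 G3=G2&G1=1&0=0 -> 1000
Step 2: G0=G3=0 G1=NOT G3=NOT 0=1 G2=(0+1>=2)=0 G3=G2&G1=0&0=0 -> 0100
Step 3: G0=G3=0 G1=NOT G3=NOT 0=1 G2=(1+0>=2)=0 G3=G2&G1=0&1=0 -> 0100
Step 4: G0=G3=0 G1=NOT G3=NOT 0=1 G2=(1+0>=2)=0 G3=G2&G1=0&1=0 -> 0100

0100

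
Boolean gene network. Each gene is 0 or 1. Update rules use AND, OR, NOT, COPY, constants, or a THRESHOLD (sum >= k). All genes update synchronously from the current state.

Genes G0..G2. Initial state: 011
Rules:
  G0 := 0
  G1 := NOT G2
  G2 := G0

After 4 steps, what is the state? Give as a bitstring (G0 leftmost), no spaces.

Step 1: G0=0(const) G1=NOT G2=NOT 1=0 G2=G0=0 -> 000
Step 2: G0=0(const) G1=NOT G2=NOT 0=1 G2=G0=0 -> 010
Step 3: G0=0(const) G1=NOT G2=NOT 0=1 G2=G0=0 -> 010
Step 4: G0=0(const) G1=NOT G2=NOT 0=1 G2=G0=0 -> 010

010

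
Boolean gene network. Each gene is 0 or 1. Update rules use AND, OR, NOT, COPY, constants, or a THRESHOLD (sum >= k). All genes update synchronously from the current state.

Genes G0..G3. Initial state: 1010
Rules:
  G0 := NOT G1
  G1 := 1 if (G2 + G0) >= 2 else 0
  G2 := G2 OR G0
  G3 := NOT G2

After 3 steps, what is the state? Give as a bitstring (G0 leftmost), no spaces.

Step 1: G0=NOT G1=NOT 0=1 G1=(1+1>=2)=1 G2=G2|G0=1|1=1 G3=NOT G2=NOT 1=0 -> 1110
Step 2: G0=NOT G1=NOT 1=0 G1=(1+1>=2)=1 G2=G2|G0=1|1=1 G3=NOT G2=NOT 1=0 -> 0110
Step 3: G0=NOT G1=NOT 1=0 G1=(1+0>=2)=0 G2=G2|G0=1|0=1 G3=NOT G2=NOT 1=0 -> 0010

0010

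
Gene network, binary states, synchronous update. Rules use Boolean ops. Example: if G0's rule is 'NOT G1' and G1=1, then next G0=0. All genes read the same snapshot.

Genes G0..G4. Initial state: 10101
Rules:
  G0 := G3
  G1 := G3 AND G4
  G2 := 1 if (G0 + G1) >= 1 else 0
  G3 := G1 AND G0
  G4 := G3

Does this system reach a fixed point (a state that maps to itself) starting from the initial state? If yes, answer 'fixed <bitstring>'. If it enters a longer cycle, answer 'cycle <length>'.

Answer: fixed 00000

Derivation:
Step 0: 10101
Step 1: G0=G3=0 G1=G3&G4=0&1=0 G2=(1+0>=1)=1 G3=G1&G0=0&1=0 G4=G3=0 -> 00100
Step 2: G0=G3=0 G1=G3&G4=0&0=0 G2=(0+0>=1)=0 G3=G1&G0=0&0=0 G4=G3=0 -> 00000
Step 3: G0=G3=0 G1=G3&G4=0&0=0 G2=(0+0>=1)=0 G3=G1&G0=0&0=0 G4=G3=0 -> 00000
Fixed point reached at step 2: 00000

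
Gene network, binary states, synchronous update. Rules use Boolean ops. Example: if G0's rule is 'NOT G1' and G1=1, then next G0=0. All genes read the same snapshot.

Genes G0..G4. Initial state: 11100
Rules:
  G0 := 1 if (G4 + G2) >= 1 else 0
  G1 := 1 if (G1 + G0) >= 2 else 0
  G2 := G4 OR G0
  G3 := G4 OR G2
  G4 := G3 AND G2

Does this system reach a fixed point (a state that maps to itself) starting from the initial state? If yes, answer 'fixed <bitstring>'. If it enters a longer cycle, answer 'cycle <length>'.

Answer: fixed 11111

Derivation:
Step 0: 11100
Step 1: G0=(0+1>=1)=1 G1=(1+1>=2)=1 G2=G4|G0=0|1=1 G3=G4|G2=0|1=1 G4=G3&G2=0&1=0 -> 11110
Step 2: G0=(0+1>=1)=1 G1=(1+1>=2)=1 G2=G4|G0=0|1=1 G3=G4|G2=0|1=1 G4=G3&G2=1&1=1 -> 11111
Step 3: G0=(1+1>=1)=1 G1=(1+1>=2)=1 G2=G4|G0=1|1=1 G3=G4|G2=1|1=1 G4=G3&G2=1&1=1 -> 11111
Fixed point reached at step 2: 11111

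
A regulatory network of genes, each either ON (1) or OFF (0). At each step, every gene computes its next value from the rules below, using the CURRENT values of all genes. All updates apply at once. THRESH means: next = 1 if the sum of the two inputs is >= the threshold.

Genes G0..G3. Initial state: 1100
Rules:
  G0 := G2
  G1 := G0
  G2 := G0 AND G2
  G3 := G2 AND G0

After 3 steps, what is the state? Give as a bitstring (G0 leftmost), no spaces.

Step 1: G0=G2=0 G1=G0=1 G2=G0&G2=1&0=0 G3=G2&G0=0&1=0 -> 0100
Step 2: G0=G2=0 G1=G0=0 G2=G0&G2=0&0=0 G3=G2&G0=0&0=0 -> 0000
Step 3: G0=G2=0 G1=G0=0 G2=G0&G2=0&0=0 G3=G2&G0=0&0=0 -> 0000

0000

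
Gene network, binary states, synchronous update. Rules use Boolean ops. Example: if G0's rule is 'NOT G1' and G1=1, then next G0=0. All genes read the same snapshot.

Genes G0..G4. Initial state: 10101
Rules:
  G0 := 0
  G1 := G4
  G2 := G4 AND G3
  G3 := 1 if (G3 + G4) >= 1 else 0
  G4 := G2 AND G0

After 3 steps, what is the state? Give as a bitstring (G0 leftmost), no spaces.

Step 1: G0=0(const) G1=G4=1 G2=G4&G3=1&0=0 G3=(0+1>=1)=1 G4=G2&G0=1&1=1 -> 01011
Step 2: G0=0(const) G1=G4=1 G2=G4&G3=1&1=1 G3=(1+1>=1)=1 G4=G2&G0=0&0=0 -> 01110
Step 3: G0=0(const) G1=G4=0 G2=G4&G3=0&1=0 G3=(1+0>=1)=1 G4=G2&G0=1&0=0 -> 00010

00010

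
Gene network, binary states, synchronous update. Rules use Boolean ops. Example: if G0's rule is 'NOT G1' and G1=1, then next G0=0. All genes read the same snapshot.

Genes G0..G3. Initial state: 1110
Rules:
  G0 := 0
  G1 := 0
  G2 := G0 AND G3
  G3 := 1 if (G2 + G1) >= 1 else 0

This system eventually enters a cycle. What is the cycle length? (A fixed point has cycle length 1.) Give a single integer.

Step 0: 1110
Step 1: G0=0(const) G1=0(const) G2=G0&G3=1&0=0 G3=(1+1>=1)=1 -> 0001
Step 2: G0=0(const) G1=0(const) G2=G0&G3=0&1=0 G3=(0+0>=1)=0 -> 0000
Step 3: G0=0(const) G1=0(const) G2=G0&G3=0&0=0 G3=(0+0>=1)=0 -> 0000
State from step 3 equals state from step 2 -> cycle length 1

Answer: 1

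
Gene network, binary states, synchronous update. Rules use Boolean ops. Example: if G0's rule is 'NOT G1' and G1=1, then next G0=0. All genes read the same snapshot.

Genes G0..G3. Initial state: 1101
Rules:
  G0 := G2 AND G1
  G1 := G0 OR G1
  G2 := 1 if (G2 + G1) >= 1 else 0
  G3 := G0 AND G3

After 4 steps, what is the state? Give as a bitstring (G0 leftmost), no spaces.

Step 1: G0=G2&G1=0&1=0 G1=G0|G1=1|1=1 G2=(0+1>=1)=1 G3=G0&G3=1&1=1 -> 0111
Step 2: G0=G2&G1=1&1=1 G1=G0|G1=0|1=1 G2=(1+1>=1)=1 G3=G0&G3=0&1=0 -> 1110
Step 3: G0=G2&G1=1&1=1 G1=G0|G1=1|1=1 G2=(1+1>=1)=1 G3=G0&G3=1&0=0 -> 1110
Step 4: G0=G2&G1=1&1=1 G1=G0|G1=1|1=1 G2=(1+1>=1)=1 G3=G0&G3=1&0=0 -> 1110

1110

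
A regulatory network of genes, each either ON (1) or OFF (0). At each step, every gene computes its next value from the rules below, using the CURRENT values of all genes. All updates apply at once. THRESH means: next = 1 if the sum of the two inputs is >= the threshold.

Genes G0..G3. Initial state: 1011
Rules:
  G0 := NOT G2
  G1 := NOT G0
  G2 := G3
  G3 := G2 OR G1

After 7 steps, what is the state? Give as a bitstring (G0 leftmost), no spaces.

Step 1: G0=NOT G2=NOT 1=0 G1=NOT G0=NOT 1=0 G2=G3=1 G3=G2|G1=1|0=1 -> 0011
Step 2: G0=NOT G2=NOT 1=0 G1=NOT G0=NOT 0=1 G2=G3=1 G3=G2|G1=1|0=1 -> 0111
Step 3: G0=NOT G2=NOT 1=0 G1=NOT G0=NOT 0=1 G2=G3=1 G3=G2|G1=1|1=1 -> 0111
Step 4: G0=NOT G2=NOT 1=0 G1=NOT G0=NOT 0=1 G2=G3=1 G3=G2|G1=1|1=1 -> 0111
Step 5: G0=NOT G2=NOT 1=0 G1=NOT G0=NOT 0=1 G2=G3=1 G3=G2|G1=1|1=1 -> 0111
Step 6: G0=NOT G2=NOT 1=0 G1=NOT G0=NOT 0=1 G2=G3=1 G3=G2|G1=1|1=1 -> 0111
Step 7: G0=NOT G2=NOT 1=0 G1=NOT G0=NOT 0=1 G2=G3=1 G3=G2|G1=1|1=1 -> 0111

0111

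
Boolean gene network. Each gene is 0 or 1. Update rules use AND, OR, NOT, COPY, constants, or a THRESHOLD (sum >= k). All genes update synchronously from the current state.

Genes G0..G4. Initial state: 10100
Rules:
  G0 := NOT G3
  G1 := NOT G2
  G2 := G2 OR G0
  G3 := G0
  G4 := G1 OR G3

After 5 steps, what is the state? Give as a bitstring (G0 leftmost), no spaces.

Step 1: G0=NOT G3=NOT 0=1 G1=NOT G2=NOT 1=0 G2=G2|G0=1|1=1 G3=G0=1 G4=G1|G3=0|0=0 -> 10110
Step 2: G0=NOT G3=NOT 1=0 G1=NOT G2=NOT 1=0 G2=G2|G0=1|1=1 G3=G0=1 G4=G1|G3=0|1=1 -> 00111
Step 3: G0=NOT G3=NOT 1=0 G1=NOT G2=NOT 1=0 G2=G2|G0=1|0=1 G3=G0=0 G4=G1|G3=0|1=1 -> 00101
Step 4: G0=NOT G3=NOT 0=1 G1=NOT G2=NOT 1=0 G2=G2|G0=1|0=1 G3=G0=0 G4=G1|G3=0|0=0 -> 10100
Step 5: G0=NOT G3=NOT 0=1 G1=NOT G2=NOT 1=0 G2=G2|G0=1|1=1 G3=G0=1 G4=G1|G3=0|0=0 -> 10110

10110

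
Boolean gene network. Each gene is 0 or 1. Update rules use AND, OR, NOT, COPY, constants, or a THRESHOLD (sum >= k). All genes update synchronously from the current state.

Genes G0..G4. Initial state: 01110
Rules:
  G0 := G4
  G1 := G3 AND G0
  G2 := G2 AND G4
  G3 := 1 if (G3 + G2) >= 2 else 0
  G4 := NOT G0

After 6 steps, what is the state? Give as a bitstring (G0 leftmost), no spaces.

Step 1: G0=G4=0 G1=G3&G0=1&0=0 G2=G2&G4=1&0=0 G3=(1+1>=2)=1 G4=NOT G0=NOT 0=1 -> 00011
Step 2: G0=G4=1 G1=G3&G0=1&0=0 G2=G2&G4=0&1=0 G3=(1+0>=2)=0 G4=NOT G0=NOT 0=1 -> 10001
Step 3: G0=G4=1 G1=G3&G0=0&1=0 G2=G2&G4=0&1=0 G3=(0+0>=2)=0 G4=NOT G0=NOT 1=0 -> 10000
Step 4: G0=G4=0 G1=G3&G0=0&1=0 G2=G2&G4=0&0=0 G3=(0+0>=2)=0 G4=NOT G0=NOT 1=0 -> 00000
Step 5: G0=G4=0 G1=G3&G0=0&0=0 G2=G2&G4=0&0=0 G3=(0+0>=2)=0 G4=NOT G0=NOT 0=1 -> 00001
Step 6: G0=G4=1 G1=G3&G0=0&0=0 G2=G2&G4=0&1=0 G3=(0+0>=2)=0 G4=NOT G0=NOT 0=1 -> 10001

10001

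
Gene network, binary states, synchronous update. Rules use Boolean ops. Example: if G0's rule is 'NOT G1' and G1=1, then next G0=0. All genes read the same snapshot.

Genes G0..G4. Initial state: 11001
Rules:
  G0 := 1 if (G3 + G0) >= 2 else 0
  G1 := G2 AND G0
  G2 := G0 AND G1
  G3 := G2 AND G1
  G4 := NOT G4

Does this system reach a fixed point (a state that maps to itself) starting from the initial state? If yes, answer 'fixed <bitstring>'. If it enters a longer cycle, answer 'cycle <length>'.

Answer: cycle 2

Derivation:
Step 0: 11001
Step 1: G0=(0+1>=2)=0 G1=G2&G0=0&1=0 G2=G0&G1=1&1=1 G3=G2&G1=0&1=0 G4=NOT G4=NOT 1=0 -> 00100
Step 2: G0=(0+0>=2)=0 G1=G2&G0=1&0=0 G2=G0&G1=0&0=0 G3=G2&G1=1&0=0 G4=NOT G4=NOT 0=1 -> 00001
Step 3: G0=(0+0>=2)=0 G1=G2&G0=0&0=0 G2=G0&G1=0&0=0 G3=G2&G1=0&0=0 G4=NOT G4=NOT 1=0 -> 00000
Step 4: G0=(0+0>=2)=0 G1=G2&G0=0&0=0 G2=G0&G1=0&0=0 G3=G2&G1=0&0=0 G4=NOT G4=NOT 0=1 -> 00001
Cycle of length 2 starting at step 2 -> no fixed point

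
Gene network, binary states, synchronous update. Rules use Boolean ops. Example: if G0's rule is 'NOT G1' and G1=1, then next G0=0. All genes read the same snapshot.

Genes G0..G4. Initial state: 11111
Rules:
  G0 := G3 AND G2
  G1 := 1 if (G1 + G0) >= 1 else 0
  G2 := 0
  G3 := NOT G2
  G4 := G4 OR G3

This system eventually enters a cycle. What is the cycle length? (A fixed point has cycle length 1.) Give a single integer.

Answer: 1

Derivation:
Step 0: 11111
Step 1: G0=G3&G2=1&1=1 G1=(1+1>=1)=1 G2=0(const) G3=NOT G2=NOT 1=0 G4=G4|G3=1|1=1 -> 11001
Step 2: G0=G3&G2=0&0=0 G1=(1+1>=1)=1 G2=0(const) G3=NOT G2=NOT 0=1 G4=G4|G3=1|0=1 -> 01011
Step 3: G0=G3&G2=1&0=0 G1=(1+0>=1)=1 G2=0(const) G3=NOT G2=NOT 0=1 G4=G4|G3=1|1=1 -> 01011
State from step 3 equals state from step 2 -> cycle length 1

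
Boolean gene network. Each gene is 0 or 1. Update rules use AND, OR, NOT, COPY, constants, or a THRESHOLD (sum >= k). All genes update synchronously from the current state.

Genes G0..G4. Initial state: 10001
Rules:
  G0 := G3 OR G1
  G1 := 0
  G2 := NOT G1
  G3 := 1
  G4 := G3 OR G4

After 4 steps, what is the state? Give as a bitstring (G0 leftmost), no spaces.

Step 1: G0=G3|G1=0|0=0 G1=0(const) G2=NOT G1=NOT 0=1 G3=1(const) G4=G3|G4=0|1=1 -> 00111
Step 2: G0=G3|G1=1|0=1 G1=0(const) G2=NOT G1=NOT 0=1 G3=1(const) G4=G3|G4=1|1=1 -> 10111
Step 3: G0=G3|G1=1|0=1 G1=0(const) G2=NOT G1=NOT 0=1 G3=1(const) G4=G3|G4=1|1=1 -> 10111
Step 4: G0=G3|G1=1|0=1 G1=0(const) G2=NOT G1=NOT 0=1 G3=1(const) G4=G3|G4=1|1=1 -> 10111

10111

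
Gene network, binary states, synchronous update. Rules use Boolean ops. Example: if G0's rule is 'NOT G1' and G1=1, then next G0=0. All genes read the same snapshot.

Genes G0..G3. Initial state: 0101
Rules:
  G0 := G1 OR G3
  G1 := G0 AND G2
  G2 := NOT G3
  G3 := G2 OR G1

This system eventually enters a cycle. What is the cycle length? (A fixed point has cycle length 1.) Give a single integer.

Answer: 4

Derivation:
Step 0: 0101
Step 1: G0=G1|G3=1|1=1 G1=G0&G2=0&0=0 G2=NOT G3=NOT 1=0 G3=G2|G1=0|1=1 -> 1001
Step 2: G0=G1|G3=0|1=1 G1=G0&G2=1&0=0 G2=NOT G3=NOT 1=0 G3=G2|G1=0|0=0 -> 1000
Step 3: G0=G1|G3=0|0=0 G1=G0&G2=1&0=0 G2=NOT G3=NOT 0=1 G3=G2|G1=0|0=0 -> 0010
Step 4: G0=G1|G3=0|0=0 G1=G0&G2=0&1=0 G2=NOT G3=NOT 0=1 G3=G2|G1=1|0=1 -> 0011
Step 5: G0=G1|G3=0|1=1 G1=G0&G2=0&1=0 G2=NOT G3=NOT 1=0 G3=G2|G1=1|0=1 -> 1001
State from step 5 equals state from step 1 -> cycle length 4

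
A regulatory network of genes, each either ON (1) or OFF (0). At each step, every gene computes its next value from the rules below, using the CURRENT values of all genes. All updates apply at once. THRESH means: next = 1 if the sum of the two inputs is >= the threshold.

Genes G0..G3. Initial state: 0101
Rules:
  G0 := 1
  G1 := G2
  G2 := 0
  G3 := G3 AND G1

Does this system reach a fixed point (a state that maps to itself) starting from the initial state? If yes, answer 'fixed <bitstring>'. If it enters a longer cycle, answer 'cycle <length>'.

Step 0: 0101
Step 1: G0=1(const) G1=G2=0 G2=0(const) G3=G3&G1=1&1=1 -> 1001
Step 2: G0=1(const) G1=G2=0 G2=0(const) G3=G3&G1=1&0=0 -> 1000
Step 3: G0=1(const) G1=G2=0 G2=0(const) G3=G3&G1=0&0=0 -> 1000
Fixed point reached at step 2: 1000

Answer: fixed 1000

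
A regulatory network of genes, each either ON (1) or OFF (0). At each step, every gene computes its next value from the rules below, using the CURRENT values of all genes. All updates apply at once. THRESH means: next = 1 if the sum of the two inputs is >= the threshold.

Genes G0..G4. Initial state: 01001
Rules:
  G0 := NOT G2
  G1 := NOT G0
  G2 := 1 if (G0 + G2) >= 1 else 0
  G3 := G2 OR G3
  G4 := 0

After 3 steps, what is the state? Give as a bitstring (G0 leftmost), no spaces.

Step 1: G0=NOT G2=NOT 0=1 G1=NOT G0=NOT 0=1 G2=(0+0>=1)=0 G3=G2|G3=0|0=0 G4=0(const) -> 11000
Step 2: G0=NOT G2=NOT 0=1 G1=NOT G0=NOT 1=0 G2=(1+0>=1)=1 G3=G2|G3=0|0=0 G4=0(const) -> 10100
Step 3: G0=NOT G2=NOT 1=0 G1=NOT G0=NOT 1=0 G2=(1+1>=1)=1 G3=G2|G3=1|0=1 G4=0(const) -> 00110

00110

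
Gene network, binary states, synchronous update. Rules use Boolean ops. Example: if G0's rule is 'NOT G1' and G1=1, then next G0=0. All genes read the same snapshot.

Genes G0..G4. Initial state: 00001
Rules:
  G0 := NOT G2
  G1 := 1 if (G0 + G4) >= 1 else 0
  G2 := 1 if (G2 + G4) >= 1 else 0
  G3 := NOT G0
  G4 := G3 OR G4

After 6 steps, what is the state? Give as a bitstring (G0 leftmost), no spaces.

Step 1: G0=NOT G2=NOT 0=1 G1=(0+1>=1)=1 G2=(0+1>=1)=1 G3=NOT G0=NOT 0=1 G4=G3|G4=0|1=1 -> 11111
Step 2: G0=NOT G2=NOT 1=0 G1=(1+1>=1)=1 G2=(1+1>=1)=1 G3=NOT G0=NOT 1=0 G4=G3|G4=1|1=1 -> 01101
Step 3: G0=NOT G2=NOT 1=0 G1=(0+1>=1)=1 G2=(1+1>=1)=1 G3=NOT G0=NOT 0=1 G4=G3|G4=0|1=1 -> 01111
Step 4: G0=NOT G2=NOT 1=0 G1=(0+1>=1)=1 G2=(1+1>=1)=1 G3=NOT G0=NOT 0=1 G4=G3|G4=1|1=1 -> 01111
Step 5: G0=NOT G2=NOT 1=0 G1=(0+1>=1)=1 G2=(1+1>=1)=1 G3=NOT G0=NOT 0=1 G4=G3|G4=1|1=1 -> 01111
Step 6: G0=NOT G2=NOT 1=0 G1=(0+1>=1)=1 G2=(1+1>=1)=1 G3=NOT G0=NOT 0=1 G4=G3|G4=1|1=1 -> 01111

01111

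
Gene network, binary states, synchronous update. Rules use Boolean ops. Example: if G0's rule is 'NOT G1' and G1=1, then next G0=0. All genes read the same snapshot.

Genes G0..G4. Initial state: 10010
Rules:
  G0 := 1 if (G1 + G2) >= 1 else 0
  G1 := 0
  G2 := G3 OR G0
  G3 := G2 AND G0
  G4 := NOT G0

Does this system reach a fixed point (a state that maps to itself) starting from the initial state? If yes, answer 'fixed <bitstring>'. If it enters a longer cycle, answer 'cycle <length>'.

Answer: cycle 2

Derivation:
Step 0: 10010
Step 1: G0=(0+0>=1)=0 G1=0(const) G2=G3|G0=1|1=1 G3=G2&G0=0&1=0 G4=NOT G0=NOT 1=0 -> 00100
Step 2: G0=(0+1>=1)=1 G1=0(const) G2=G3|G0=0|0=0 G3=G2&G0=1&0=0 G4=NOT G0=NOT 0=1 -> 10001
Step 3: G0=(0+0>=1)=0 G1=0(const) G2=G3|G0=0|1=1 G3=G2&G0=0&1=0 G4=NOT G0=NOT 1=0 -> 00100
Cycle of length 2 starting at step 1 -> no fixed point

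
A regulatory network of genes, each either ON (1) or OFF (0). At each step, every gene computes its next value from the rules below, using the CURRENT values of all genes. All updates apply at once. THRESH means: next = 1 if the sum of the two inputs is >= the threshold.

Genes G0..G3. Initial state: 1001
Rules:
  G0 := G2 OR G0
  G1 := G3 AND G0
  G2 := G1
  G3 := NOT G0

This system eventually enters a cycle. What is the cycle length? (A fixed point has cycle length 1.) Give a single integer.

Step 0: 1001
Step 1: G0=G2|G0=0|1=1 G1=G3&G0=1&1=1 G2=G1=0 G3=NOT G0=NOT 1=0 -> 1100
Step 2: G0=G2|G0=0|1=1 G1=G3&G0=0&1=0 G2=G1=1 G3=NOT G0=NOT 1=0 -> 1010
Step 3: G0=G2|G0=1|1=1 G1=G3&G0=0&1=0 G2=G1=0 G3=NOT G0=NOT 1=0 -> 1000
Step 4: G0=G2|G0=0|1=1 G1=G3&G0=0&1=0 G2=G1=0 G3=NOT G0=NOT 1=0 -> 1000
State from step 4 equals state from step 3 -> cycle length 1

Answer: 1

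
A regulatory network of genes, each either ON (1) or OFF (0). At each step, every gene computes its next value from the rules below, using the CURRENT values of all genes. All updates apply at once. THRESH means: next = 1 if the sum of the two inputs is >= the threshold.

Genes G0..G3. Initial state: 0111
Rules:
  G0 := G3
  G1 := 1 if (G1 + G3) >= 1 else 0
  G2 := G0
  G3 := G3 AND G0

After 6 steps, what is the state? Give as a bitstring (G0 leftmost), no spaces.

Step 1: G0=G3=1 G1=(1+1>=1)=1 G2=G0=0 G3=G3&G0=1&0=0 -> 1100
Step 2: G0=G3=0 G1=(1+0>=1)=1 G2=G0=1 G3=G3&G0=0&1=0 -> 0110
Step 3: G0=G3=0 G1=(1+0>=1)=1 G2=G0=0 G3=G3&G0=0&0=0 -> 0100
Step 4: G0=G3=0 G1=(1+0>=1)=1 G2=G0=0 G3=G3&G0=0&0=0 -> 0100
Step 5: G0=G3=0 G1=(1+0>=1)=1 G2=G0=0 G3=G3&G0=0&0=0 -> 0100
Step 6: G0=G3=0 G1=(1+0>=1)=1 G2=G0=0 G3=G3&G0=0&0=0 -> 0100

0100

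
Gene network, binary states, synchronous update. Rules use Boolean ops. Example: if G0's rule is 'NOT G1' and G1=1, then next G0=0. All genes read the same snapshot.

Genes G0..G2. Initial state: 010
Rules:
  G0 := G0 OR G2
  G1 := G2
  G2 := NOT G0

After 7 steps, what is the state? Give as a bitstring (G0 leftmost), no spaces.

Step 1: G0=G0|G2=0|0=0 G1=G2=0 G2=NOT G0=NOT 0=1 -> 001
Step 2: G0=G0|G2=0|1=1 G1=G2=1 G2=NOT G0=NOT 0=1 -> 111
Step 3: G0=G0|G2=1|1=1 G1=G2=1 G2=NOT G0=NOT 1=0 -> 110
Step 4: G0=G0|G2=1|0=1 G1=G2=0 G2=NOT G0=NOT 1=0 -> 100
Step 5: G0=G0|G2=1|0=1 G1=G2=0 G2=NOT G0=NOT 1=0 -> 100
Step 6: G0=G0|G2=1|0=1 G1=G2=0 G2=NOT G0=NOT 1=0 -> 100
Step 7: G0=G0|G2=1|0=1 G1=G2=0 G2=NOT G0=NOT 1=0 -> 100

100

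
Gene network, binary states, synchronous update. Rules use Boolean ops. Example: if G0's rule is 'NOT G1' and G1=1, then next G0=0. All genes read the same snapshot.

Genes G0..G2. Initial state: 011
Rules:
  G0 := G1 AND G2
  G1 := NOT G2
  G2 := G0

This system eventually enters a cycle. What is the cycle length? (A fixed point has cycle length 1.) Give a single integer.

Step 0: 011
Step 1: G0=G1&G2=1&1=1 G1=NOT G2=NOT 1=0 G2=G0=0 -> 100
Step 2: G0=G1&G2=0&0=0 G1=NOT G2=NOT 0=1 G2=G0=1 -> 011
State from step 2 equals state from step 0 -> cycle length 2

Answer: 2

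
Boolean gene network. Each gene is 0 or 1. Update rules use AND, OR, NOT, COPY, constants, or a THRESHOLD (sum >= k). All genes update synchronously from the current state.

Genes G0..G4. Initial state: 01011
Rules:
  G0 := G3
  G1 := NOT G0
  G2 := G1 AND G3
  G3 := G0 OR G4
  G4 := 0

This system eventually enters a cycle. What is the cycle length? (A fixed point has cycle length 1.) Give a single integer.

Answer: 1

Derivation:
Step 0: 01011
Step 1: G0=G3=1 G1=NOT G0=NOT 0=1 G2=G1&G3=1&1=1 G3=G0|G4=0|1=1 G4=0(const) -> 11110
Step 2: G0=G3=1 G1=NOT G0=NOT 1=0 G2=G1&G3=1&1=1 G3=G0|G4=1|0=1 G4=0(const) -> 10110
Step 3: G0=G3=1 G1=NOT G0=NOT 1=0 G2=G1&G3=0&1=0 G3=G0|G4=1|0=1 G4=0(const) -> 10010
Step 4: G0=G3=1 G1=NOT G0=NOT 1=0 G2=G1&G3=0&1=0 G3=G0|G4=1|0=1 G4=0(const) -> 10010
State from step 4 equals state from step 3 -> cycle length 1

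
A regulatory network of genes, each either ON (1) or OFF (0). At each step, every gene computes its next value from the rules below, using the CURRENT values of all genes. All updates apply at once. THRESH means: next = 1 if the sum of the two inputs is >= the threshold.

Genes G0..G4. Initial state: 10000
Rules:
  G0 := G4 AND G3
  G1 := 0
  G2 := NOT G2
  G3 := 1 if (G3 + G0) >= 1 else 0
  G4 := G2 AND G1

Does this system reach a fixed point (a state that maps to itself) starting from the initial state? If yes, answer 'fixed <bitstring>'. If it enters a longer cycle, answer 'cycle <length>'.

Answer: cycle 2

Derivation:
Step 0: 10000
Step 1: G0=G4&G3=0&0=0 G1=0(const) G2=NOT G2=NOT 0=1 G3=(0+1>=1)=1 G4=G2&G1=0&0=0 -> 00110
Step 2: G0=G4&G3=0&1=0 G1=0(const) G2=NOT G2=NOT 1=0 G3=(1+0>=1)=1 G4=G2&G1=1&0=0 -> 00010
Step 3: G0=G4&G3=0&1=0 G1=0(const) G2=NOT G2=NOT 0=1 G3=(1+0>=1)=1 G4=G2&G1=0&0=0 -> 00110
Cycle of length 2 starting at step 1 -> no fixed point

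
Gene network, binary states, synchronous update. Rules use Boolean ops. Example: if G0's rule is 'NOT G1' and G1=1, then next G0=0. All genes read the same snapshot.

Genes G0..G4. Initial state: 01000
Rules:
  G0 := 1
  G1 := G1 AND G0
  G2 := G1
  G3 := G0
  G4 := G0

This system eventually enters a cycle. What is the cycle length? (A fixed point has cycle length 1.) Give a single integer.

Step 0: 01000
Step 1: G0=1(const) G1=G1&G0=1&0=0 G2=G1=1 G3=G0=0 G4=G0=0 -> 10100
Step 2: G0=1(const) G1=G1&G0=0&1=0 G2=G1=0 G3=G0=1 G4=G0=1 -> 10011
Step 3: G0=1(const) G1=G1&G0=0&1=0 G2=G1=0 G3=G0=1 G4=G0=1 -> 10011
State from step 3 equals state from step 2 -> cycle length 1

Answer: 1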